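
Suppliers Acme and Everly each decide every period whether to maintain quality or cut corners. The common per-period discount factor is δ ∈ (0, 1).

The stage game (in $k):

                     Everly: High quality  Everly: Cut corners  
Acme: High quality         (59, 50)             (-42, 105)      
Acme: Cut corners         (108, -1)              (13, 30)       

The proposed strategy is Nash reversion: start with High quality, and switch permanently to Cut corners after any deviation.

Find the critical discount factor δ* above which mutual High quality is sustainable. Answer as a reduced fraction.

11/15

Acme's threshold: (108−59)/(108−13) = 49/95.
Everly's threshold: (105−50)/(105−30) = 11/15.
49/95 < 11/15, so Everly binds and δ* = 11/15.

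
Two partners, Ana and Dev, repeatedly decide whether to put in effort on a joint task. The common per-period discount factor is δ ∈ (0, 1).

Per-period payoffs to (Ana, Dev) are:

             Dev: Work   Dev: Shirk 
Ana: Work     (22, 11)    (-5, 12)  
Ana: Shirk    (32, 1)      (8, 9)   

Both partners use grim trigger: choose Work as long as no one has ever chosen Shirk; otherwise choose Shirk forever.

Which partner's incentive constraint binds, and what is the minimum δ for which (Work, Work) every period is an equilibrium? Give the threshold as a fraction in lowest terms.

Ana; δ ≥ 5/12

Ana's threshold: (32−22)/(32−8) = 5/12.
Dev's threshold: (12−11)/(12−9) = 1/3.
5/12 > 1/3, so Ana binds and δ* = 5/12.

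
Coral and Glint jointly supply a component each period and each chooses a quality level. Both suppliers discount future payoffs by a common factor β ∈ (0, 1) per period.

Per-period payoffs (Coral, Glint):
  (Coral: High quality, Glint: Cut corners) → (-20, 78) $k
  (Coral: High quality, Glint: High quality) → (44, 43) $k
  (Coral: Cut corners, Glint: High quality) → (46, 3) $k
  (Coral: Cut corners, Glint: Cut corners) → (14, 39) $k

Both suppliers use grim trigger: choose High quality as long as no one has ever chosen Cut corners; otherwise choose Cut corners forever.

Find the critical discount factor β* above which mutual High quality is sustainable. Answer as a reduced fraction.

35/39

Coral: cooperation gives 44 each period; deviation gives 46 once then 14 forever.
  44/(1−β) ≥ 46 + 14β/(1−β) ⇒ β ≥ 2/32 = 1/16.
Glint: cooperation gives 43 each period; deviation gives 78 once then 39 forever.
  β ≥ 35/39.
Both must hold, so the binding constraint is Glint's: β ≥ 35/39.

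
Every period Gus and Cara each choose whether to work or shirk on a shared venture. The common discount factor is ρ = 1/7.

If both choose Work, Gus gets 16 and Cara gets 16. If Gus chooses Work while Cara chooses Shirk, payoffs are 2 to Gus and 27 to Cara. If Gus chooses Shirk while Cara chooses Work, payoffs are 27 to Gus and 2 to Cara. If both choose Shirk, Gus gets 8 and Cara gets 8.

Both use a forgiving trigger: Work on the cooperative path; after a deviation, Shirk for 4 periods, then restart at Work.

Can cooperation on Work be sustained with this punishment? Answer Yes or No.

IC: ρ+…+ρ^4 ≥ (27−16)/(16−8) = 11/8.
At ρ = 1/7: partial sum = 0.1666 < 1.3750. Cooperation not sustainable.

No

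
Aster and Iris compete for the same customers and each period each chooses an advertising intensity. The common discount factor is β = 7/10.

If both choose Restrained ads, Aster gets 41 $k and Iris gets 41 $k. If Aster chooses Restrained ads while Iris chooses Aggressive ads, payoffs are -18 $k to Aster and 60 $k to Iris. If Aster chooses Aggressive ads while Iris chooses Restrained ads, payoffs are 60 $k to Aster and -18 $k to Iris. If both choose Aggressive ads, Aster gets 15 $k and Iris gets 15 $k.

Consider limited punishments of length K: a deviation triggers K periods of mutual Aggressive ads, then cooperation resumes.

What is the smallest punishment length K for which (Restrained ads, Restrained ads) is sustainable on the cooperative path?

IC: β(1−β^K)/(1−β) ≥ (60−41)/(41−15) = 19/26.
With β = 7/10: need 1 − β^K ≥ 19/26·(1−7/10)/(7/10), i.e. β^K ≤ 0.6868.
Since (7/10)^1 = 0.7000 and (7/10)^2 = 0.4900, the smallest such K is 2.

2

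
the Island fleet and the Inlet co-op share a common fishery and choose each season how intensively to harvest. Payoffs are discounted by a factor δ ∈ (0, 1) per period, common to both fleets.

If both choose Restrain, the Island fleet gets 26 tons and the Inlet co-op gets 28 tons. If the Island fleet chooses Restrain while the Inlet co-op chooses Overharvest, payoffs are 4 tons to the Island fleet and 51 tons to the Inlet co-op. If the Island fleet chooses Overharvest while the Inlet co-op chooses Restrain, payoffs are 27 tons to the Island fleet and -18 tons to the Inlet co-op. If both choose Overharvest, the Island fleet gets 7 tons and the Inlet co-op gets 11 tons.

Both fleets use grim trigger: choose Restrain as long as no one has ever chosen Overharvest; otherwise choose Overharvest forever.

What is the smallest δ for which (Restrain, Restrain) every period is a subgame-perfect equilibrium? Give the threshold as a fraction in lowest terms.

For the Island fleet: deviation gain 27−26 = 1, per-period punishment loss 26−7 = 19. IC gives δ ≥ 1/20.
For the Inlet co-op: gain 23, loss 17 per period, so δ ≥ 23/40.
The tighter constraint is the Inlet co-op's, so cooperation needs δ ≥ 23/40.

23/40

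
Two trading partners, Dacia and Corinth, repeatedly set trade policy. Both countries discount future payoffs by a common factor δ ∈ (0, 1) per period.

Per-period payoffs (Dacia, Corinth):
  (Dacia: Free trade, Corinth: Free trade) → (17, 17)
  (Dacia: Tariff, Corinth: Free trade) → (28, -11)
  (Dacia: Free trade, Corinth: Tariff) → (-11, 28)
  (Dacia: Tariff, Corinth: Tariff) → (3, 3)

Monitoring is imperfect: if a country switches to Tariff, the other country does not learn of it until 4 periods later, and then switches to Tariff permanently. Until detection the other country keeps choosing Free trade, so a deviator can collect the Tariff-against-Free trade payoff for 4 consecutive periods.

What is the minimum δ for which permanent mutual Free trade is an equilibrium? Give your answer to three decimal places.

A deviator earns 28 for 4 periods, then 3 forever; cooperating earns 17 forever. Multiplying the IC by (1−δ):
17 ≥ 28(1−δ^4) + 3δ^4, so 25·δ^4 ≥ 11 and δ^4 ≥ 11/25.
δ ≥ (11/25)^(1/4) ≈ 0.814.

0.814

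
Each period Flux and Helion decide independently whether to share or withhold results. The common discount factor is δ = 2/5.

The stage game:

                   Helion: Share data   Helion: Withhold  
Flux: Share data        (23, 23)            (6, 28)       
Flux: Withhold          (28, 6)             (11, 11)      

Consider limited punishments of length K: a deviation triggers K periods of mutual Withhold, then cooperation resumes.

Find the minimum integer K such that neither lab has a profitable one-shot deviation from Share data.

IC: δ(1−δ^K)/(1−δ) ≥ (28−23)/(23−11) = 5/12.
With δ = 2/5: need 1 − δ^K ≥ 5/12·(1−2/5)/(2/5), i.e. δ^K ≤ 0.3750.
Since (2/5)^1 = 0.4000 and (2/5)^2 = 0.1600, the smallest such K is 2.

2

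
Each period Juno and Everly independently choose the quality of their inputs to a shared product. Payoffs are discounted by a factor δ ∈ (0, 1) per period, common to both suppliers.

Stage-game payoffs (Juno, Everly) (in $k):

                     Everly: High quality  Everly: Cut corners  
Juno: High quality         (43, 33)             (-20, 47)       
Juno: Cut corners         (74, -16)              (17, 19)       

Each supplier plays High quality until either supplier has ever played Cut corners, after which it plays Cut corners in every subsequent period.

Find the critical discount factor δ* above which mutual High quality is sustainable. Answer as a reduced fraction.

31/57

For Juno: deviation gain 74−43 = 31, per-period punishment loss 43−17 = 26. IC gives δ ≥ 31/57.
For Everly: gain 14, loss 14 per period, so δ ≥ 14/28 = 1/2.
The tighter constraint is Juno's, so cooperation needs δ ≥ 31/57.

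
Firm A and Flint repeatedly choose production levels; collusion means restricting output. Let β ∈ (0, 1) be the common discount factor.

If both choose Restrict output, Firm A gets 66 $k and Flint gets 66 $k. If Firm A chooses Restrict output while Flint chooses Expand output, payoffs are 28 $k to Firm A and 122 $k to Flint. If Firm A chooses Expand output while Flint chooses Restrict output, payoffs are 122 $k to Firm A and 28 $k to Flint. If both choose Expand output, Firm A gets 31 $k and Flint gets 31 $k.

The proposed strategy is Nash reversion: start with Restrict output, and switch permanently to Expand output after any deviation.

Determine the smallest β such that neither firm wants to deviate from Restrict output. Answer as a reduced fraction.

Cooperation forever yields 66 each period: 66/(1−β).
Deviating yields 122 once, then 31 forever: 122 + 31β/(1−β).
No profitable deviation requires 66/(1−β) ≥ 122 + 31β/(1−β).
Multiplying by (1−β): 66 ≥ 122(1−β) + 31β = 122 − 91β.
So 91β ≥ 56, i.e. β ≥ 56/91 = 8/13.

8/13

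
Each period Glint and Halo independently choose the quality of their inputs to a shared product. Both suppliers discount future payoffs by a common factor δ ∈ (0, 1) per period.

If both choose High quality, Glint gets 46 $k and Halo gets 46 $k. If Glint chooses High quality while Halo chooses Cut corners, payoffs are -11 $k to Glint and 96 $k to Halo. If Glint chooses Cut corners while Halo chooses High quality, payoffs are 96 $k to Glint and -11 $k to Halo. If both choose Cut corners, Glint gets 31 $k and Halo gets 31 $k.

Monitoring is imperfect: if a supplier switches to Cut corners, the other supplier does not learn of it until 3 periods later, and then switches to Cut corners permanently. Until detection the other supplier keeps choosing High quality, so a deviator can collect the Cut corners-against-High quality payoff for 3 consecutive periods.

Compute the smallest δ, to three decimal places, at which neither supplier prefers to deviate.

Deviating for the 3 undetected periods gains 96−46 = 50 per period over cooperation, then loses 46−31 = 15 per period forever once punishment starts.
Gain: 50(1 + δ + … + δ^2); loss: 15·δ^3/(1−δ).
No profitable deviation ⇔ 50(1−δ^3) ≤ 15·δ^3, i.e. δ^3 ≥ 50/(50+15) = 10/13.
Hence δ ≥ (10/13)^(1/3) ≈ 0.916.

0.916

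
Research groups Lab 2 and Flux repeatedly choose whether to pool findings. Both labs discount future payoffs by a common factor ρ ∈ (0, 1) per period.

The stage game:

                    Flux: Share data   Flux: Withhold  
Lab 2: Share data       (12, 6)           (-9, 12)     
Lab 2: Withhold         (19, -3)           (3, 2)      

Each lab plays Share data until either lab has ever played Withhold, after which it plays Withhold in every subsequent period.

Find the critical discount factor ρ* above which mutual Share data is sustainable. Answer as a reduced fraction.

3/5

Lab 2: cooperation gives 12 each period; deviation gives 19 once then 3 forever.
  12/(1−ρ) ≥ 19 + 3ρ/(1−ρ) ⇒ ρ ≥ 7/16.
Flux: cooperation gives 6 each period; deviation gives 12 once then 2 forever.
  ρ ≥ 6/10 = 3/5.
Both must hold, so the binding constraint is Flux's: ρ ≥ 3/5.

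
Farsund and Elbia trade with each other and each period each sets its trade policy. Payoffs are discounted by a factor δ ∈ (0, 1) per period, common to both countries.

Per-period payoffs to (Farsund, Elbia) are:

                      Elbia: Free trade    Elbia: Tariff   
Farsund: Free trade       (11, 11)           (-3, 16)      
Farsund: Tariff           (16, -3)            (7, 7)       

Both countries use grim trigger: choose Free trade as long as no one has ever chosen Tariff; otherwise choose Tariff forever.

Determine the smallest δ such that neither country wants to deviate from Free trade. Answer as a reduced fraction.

5/9

Cooperation forever yields 11 each period: 11/(1−δ).
Deviating yields 16 once, then 7 forever: 16 + 7δ/(1−δ).
No profitable deviation requires 11/(1−δ) ≥ 16 + 7δ/(1−δ).
Multiplying by (1−δ): 11 ≥ 16(1−δ) + 7δ = 16 − 9δ.
So 9δ ≥ 5, i.e. δ ≥ 5/9.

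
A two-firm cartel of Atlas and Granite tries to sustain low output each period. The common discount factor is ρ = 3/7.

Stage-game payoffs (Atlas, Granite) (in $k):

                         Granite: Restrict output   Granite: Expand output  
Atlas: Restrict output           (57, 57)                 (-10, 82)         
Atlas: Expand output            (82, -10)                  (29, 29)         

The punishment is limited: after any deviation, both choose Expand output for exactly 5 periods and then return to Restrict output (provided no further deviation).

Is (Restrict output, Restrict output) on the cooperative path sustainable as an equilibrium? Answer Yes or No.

IC: ρ+…+ρ^5 ≥ (82−57)/(57−29) = 25/28.
At ρ = 3/7: partial sum = 0.7392 < 0.8929. Cooperation not sustainable.

No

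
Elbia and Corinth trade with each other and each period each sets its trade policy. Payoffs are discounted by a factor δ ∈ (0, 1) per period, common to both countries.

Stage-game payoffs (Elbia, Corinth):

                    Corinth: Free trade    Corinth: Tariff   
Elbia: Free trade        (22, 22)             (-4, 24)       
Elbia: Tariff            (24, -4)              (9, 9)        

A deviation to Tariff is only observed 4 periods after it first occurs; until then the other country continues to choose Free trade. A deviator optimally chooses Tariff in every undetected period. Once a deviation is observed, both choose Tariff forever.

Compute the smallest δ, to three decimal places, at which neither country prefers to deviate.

A deviator earns 24 for 4 periods, then 9 forever; cooperating earns 22 forever. Multiplying the IC by (1−δ):
22 ≥ 24(1−δ^4) + 9δ^4, so 15·δ^4 ≥ 2 and δ^4 ≥ 2/15.
δ ≥ (2/15)^(1/4) ≈ 0.604.

0.604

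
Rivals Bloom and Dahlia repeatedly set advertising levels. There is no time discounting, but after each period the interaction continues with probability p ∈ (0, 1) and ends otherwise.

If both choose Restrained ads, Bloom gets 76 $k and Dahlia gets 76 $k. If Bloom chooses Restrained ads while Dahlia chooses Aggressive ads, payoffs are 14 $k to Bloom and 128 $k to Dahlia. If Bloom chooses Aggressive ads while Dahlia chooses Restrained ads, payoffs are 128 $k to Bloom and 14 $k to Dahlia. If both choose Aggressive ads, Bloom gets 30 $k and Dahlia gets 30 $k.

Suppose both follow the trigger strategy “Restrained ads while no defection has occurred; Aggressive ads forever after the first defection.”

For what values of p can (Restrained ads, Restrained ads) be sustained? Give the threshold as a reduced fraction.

Expected cooperation value is 76 + p·76 + p²·76 + … = 76/(1−p); deviation gives 128 + p·30/(1−p).
76 ≥ 128(1−p) + 30p ⇒ 98p ≥ 52 ⇒ p ≥ 52/98 = 26/49.

26/49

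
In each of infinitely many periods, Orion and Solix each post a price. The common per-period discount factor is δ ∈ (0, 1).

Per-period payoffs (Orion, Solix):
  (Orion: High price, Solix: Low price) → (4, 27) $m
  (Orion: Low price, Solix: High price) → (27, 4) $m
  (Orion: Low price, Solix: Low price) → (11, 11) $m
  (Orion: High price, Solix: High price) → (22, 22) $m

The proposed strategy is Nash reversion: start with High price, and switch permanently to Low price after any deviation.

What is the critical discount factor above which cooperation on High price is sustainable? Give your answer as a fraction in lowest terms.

5/16

Cooperation forever yields 22 each period: 22/(1−δ).
Deviating yields 27 once, then 11 forever: 27 + 11δ/(1−δ).
No profitable deviation requires 22/(1−δ) ≥ 27 + 11δ/(1−δ).
Multiplying by (1−δ): 22 ≥ 27(1−δ) + 11δ = 27 − 16δ.
So 16δ ≥ 5, i.e. δ ≥ 5/16.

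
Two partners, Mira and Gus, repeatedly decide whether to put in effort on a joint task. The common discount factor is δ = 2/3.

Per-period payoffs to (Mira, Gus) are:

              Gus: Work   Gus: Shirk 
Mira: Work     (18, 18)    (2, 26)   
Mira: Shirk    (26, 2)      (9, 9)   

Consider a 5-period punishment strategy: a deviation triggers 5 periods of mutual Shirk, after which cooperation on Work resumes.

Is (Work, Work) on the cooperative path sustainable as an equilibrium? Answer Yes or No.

Yes

A one-shot deviation gives 26 now, then 9 for 5 periods, then back to 18.
Gain from deviating: (26−18) today; loss: (18−9) in each of the next 5 periods.
No-deviation condition: (18−9)(δ+…+δ^5) ≥ 26−18, i.e. δ+…+δ^5 ≥ 8/9.
At δ = 2/3: δ+…+δ^5 = 1.7366 ≥ 0.8889.
So cooperation is sustainable.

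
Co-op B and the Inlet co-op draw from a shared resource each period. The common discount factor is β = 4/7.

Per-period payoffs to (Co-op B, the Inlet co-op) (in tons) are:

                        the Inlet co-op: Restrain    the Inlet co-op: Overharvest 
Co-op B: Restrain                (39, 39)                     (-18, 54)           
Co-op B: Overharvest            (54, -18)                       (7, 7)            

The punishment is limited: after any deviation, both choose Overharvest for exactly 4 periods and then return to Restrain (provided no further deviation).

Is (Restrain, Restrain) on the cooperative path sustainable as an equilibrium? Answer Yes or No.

Comparing payoff streams over the 5 periods until play realigns: cooperate → 39(1+β+…+β^4); deviate → 54 + 7(β+…+β^4).
Cooperation is sustained iff (39−7)(β+…+β^4) ≥ 54−39.
β+…+β^4 = 4/7·(1−(4/7)^4)/(1−4/7) = 1.1912, and (54−39)/(39−7) = 0.4688.
1.1912 ≥ 0.4688, so cooperation is sustainable.

Yes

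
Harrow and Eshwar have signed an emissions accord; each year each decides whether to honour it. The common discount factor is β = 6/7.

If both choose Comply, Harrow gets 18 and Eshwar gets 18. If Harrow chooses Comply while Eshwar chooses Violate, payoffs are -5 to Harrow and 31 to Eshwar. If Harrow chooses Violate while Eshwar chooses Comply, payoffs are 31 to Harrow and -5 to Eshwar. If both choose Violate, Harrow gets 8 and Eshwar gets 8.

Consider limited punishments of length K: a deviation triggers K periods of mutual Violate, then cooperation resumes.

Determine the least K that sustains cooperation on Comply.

2

Need Σ_{k=1}^{K} β^k ≥ (31−18)/(18−8) = 1.3000 at β = 6/7.
At K = 1 the sum is 0.8571 < 1.3000; at K = 2 it is 1.5918 ≥ 1.3000.
So the minimum punishment length is K = 2.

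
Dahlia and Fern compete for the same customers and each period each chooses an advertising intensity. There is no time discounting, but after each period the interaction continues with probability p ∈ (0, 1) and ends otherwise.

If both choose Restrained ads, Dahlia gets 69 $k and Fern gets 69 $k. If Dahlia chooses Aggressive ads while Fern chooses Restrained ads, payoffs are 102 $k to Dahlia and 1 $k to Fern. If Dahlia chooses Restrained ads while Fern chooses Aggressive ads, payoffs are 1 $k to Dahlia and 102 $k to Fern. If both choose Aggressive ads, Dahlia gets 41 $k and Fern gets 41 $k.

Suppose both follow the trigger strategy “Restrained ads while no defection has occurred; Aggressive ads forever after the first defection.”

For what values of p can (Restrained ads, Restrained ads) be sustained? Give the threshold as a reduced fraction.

33/61

With no time discounting, the continuation probability p plays the role of the discount factor.
Grim-trigger IC: 69/(1−p) ≥ 102 + 41p/(1−p) ⇒ p ≥ (102−69)/(102−41) = 33/61.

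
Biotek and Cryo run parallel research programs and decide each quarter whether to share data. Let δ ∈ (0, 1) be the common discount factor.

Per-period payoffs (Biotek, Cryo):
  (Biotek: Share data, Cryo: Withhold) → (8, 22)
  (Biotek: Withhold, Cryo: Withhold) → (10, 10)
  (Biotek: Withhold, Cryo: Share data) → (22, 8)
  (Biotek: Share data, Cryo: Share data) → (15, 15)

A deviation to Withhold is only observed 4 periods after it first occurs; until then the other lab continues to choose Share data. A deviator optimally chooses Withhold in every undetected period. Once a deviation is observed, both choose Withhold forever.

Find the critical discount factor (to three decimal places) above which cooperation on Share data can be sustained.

0.874

A deviator earns 22 for 4 periods, then 10 forever; cooperating earns 15 forever. Multiplying the IC by (1−δ):
15 ≥ 22(1−δ^4) + 10δ^4, so 12·δ^4 ≥ 7 and δ^4 ≥ 7/12.
δ ≥ (7/12)^(1/4) ≈ 0.874.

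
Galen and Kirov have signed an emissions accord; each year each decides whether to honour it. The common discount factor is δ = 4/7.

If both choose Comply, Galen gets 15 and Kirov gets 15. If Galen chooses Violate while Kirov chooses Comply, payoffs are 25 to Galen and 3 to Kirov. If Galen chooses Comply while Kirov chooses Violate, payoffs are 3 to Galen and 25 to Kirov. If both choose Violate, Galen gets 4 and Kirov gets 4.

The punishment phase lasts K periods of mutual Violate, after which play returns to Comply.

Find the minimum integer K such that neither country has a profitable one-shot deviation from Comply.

No profitable deviation requires (15−4)(δ+…+δ^K) ≥ 25−15, i.e. δ+…+δ^K ≥ 10/11 ≈ 0.9091.
With δ = 4/7, the partial sums are K=1: 0.5714, K=2: 0.8980, K=3: 1.0845.
K = 3 is the first length at which the sum reaches 0.9091.

3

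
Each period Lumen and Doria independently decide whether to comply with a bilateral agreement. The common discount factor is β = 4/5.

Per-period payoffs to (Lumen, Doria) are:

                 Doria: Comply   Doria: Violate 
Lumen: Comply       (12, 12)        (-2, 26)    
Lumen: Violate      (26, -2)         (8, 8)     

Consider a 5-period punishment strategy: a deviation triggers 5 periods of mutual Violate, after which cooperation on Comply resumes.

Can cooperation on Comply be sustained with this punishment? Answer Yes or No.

IC: β+…+β^5 ≥ (26−12)/(12−8) = 7/2.
At β = 4/5: partial sum = 2.6893 < 3.5000. Cooperation not sustainable.

No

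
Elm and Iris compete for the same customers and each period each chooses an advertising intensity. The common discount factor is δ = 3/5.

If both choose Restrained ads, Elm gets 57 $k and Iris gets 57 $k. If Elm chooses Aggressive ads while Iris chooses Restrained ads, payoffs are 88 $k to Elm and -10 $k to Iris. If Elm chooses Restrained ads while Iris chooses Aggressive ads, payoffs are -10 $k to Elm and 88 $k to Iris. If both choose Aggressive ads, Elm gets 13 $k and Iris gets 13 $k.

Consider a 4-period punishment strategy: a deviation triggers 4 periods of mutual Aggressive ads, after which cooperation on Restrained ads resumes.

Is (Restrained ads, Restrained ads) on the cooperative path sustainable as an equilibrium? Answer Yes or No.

Yes

A one-shot deviation gives 88 now, then 13 for 4 periods, then back to 57.
Gain from deviating: (88−57) today; loss: (57−13) in each of the next 4 periods.
No-deviation condition: (57−13)(δ+…+δ^4) ≥ 88−57, i.e. δ+…+δ^4 ≥ 31/44.
At δ = 3/5: δ+…+δ^4 = 1.3056 ≥ 0.7045.
So cooperation is sustainable.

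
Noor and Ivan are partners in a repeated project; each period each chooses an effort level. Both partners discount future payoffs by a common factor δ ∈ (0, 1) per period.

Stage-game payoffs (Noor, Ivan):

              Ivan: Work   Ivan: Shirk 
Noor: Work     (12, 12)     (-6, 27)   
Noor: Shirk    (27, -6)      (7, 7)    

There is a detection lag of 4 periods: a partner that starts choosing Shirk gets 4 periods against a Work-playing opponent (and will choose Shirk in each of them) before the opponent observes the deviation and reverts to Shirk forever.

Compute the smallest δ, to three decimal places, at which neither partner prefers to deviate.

A deviator earns 27 for 4 periods, then 7 forever; cooperating earns 12 forever. Multiplying the IC by (1−δ):
12 ≥ 27(1−δ^4) + 7δ^4, so 20·δ^4 ≥ 15 and δ^4 ≥ 3/4.
δ ≥ (3/4)^(1/4) ≈ 0.931.

0.931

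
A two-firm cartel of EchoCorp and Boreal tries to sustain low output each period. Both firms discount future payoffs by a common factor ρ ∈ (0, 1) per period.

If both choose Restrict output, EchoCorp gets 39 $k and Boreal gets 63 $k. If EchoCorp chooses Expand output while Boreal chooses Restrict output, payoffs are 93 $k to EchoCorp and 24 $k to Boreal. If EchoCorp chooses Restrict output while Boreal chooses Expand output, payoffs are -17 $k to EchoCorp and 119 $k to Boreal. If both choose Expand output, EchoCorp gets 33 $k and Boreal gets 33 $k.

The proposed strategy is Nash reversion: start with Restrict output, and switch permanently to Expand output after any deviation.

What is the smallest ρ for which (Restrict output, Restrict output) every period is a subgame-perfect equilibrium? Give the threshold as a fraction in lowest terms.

9/10

For EchoCorp: deviation gain 93−39 = 54, per-period punishment loss 39−33 = 6. IC gives ρ ≥ 54/60 = 9/10.
For Boreal: gain 56, loss 30 per period, so ρ ≥ 56/86 = 28/43.
The tighter constraint is EchoCorp's, so cooperation needs ρ ≥ 9/10.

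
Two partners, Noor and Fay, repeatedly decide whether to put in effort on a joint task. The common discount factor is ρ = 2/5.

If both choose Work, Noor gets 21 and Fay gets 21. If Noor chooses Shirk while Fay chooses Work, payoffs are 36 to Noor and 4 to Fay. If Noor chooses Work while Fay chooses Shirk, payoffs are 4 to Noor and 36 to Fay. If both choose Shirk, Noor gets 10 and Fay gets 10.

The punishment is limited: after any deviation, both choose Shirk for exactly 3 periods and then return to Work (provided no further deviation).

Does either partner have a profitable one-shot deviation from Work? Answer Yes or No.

IC: ρ+…+ρ^3 ≥ (36−21)/(21−10) = 15/11.
At ρ = 2/5: partial sum = 0.6240 < 1.3636. Cooperation not sustainable.

Yes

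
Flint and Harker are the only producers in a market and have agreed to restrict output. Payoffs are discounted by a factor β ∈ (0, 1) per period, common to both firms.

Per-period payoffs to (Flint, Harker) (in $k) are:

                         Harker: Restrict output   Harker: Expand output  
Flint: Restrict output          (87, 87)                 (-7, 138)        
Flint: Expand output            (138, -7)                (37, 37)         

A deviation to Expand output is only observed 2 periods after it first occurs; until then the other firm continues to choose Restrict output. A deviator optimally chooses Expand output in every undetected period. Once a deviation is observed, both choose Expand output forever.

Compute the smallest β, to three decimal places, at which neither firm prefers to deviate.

0.711

The best deviation is to choose Expand output for all 2 undetected periods, earning 138 each, then 37 forever once detected.
Deviation value: 138(1−β^2)/(1−β) + 37β^2/(1−β); cooperation value: 87/(1−β).
IC: 87 ≥ 138(1−β^2) + 37β^2 = 138 − 101β^2.
So β^2 ≥ 51/101, giving β ≥ (51/101)^(1/2) ≈ 0.711.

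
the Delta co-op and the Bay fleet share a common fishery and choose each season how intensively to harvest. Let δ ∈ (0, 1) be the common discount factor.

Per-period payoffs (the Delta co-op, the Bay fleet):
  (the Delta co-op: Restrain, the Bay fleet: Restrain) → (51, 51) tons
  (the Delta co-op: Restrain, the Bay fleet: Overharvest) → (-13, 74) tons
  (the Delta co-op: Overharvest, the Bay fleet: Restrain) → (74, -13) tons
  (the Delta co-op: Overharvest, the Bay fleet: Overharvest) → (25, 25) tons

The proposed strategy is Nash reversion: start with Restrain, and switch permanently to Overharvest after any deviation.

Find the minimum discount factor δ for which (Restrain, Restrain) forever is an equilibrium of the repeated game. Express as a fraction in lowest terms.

23/49

Cooperation forever yields 51 each period: 51/(1−δ).
Deviating yields 74 once, then 25 forever: 74 + 25δ/(1−δ).
No profitable deviation requires 51/(1−δ) ≥ 74 + 25δ/(1−δ).
Multiplying by (1−δ): 51 ≥ 74(1−δ) + 25δ = 74 − 49δ.
So 49δ ≥ 23, i.e. δ ≥ 23/49.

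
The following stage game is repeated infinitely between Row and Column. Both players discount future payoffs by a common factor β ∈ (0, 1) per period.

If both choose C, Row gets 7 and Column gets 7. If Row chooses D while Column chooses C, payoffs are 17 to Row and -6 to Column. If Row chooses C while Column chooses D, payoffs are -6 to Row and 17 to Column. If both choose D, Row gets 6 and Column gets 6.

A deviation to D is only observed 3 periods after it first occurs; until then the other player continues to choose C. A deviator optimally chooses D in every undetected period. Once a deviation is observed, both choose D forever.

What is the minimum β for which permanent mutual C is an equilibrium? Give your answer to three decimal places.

The best deviation is to choose D for all 3 undetected periods, earning 17 each, then 6 forever once detected.
Deviation value: 17(1−β^3)/(1−β) + 6β^3/(1−β); cooperation value: 7/(1−β).
IC: 7 ≥ 17(1−β^3) + 6β^3 = 17 − 11β^3.
So β^3 ≥ 10/11, giving β ≥ (10/11)^(1/3) ≈ 0.969.

0.969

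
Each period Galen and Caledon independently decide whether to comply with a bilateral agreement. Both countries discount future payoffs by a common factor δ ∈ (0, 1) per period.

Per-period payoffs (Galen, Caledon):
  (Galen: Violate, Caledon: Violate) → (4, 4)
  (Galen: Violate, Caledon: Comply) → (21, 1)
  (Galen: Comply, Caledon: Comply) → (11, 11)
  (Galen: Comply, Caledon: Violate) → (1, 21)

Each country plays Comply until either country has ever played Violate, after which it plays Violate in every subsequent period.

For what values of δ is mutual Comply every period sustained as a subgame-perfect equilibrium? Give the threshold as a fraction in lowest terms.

10/17

One-period gain from deviating is 21 − 11 = 10. The loss is 11 − 4 = 7 in every subsequent period, with present value 7·δ/(1−δ).
Deviation is unprofitable when 7·δ/(1−δ) ≥ 10, i.e. δ/(1−δ) ≥ 10/7.
Equivalently δ ≥ 10/(10+7) = 10/17.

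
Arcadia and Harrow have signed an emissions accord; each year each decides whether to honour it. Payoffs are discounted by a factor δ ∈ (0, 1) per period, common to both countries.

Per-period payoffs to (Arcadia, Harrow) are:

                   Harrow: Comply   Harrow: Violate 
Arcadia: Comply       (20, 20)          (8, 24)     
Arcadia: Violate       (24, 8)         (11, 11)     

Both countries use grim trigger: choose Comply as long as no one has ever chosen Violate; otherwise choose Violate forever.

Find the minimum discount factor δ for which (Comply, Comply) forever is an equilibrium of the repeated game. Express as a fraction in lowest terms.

4/13

Under grim trigger the critical discount factor is (T−C)/(T−P) with T = 24, C = 20, P = 11.
δ* = (24−20)/(24−11) = 4/13.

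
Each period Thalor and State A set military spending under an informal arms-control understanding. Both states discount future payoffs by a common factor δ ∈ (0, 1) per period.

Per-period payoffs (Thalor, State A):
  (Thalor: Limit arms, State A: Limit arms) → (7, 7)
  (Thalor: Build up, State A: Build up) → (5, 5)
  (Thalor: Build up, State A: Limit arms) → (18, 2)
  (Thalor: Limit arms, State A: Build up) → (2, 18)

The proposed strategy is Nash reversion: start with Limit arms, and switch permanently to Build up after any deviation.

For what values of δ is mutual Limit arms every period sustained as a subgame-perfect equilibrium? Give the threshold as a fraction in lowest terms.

Cooperation forever yields 7 each period: 7/(1−δ).
Deviating yields 18 once, then 5 forever: 18 + 5δ/(1−δ).
No profitable deviation requires 7/(1−δ) ≥ 18 + 5δ/(1−δ).
Multiplying by (1−δ): 7 ≥ 18(1−δ) + 5δ = 18 − 13δ.
So 13δ ≥ 11, i.e. δ ≥ 11/13.

11/13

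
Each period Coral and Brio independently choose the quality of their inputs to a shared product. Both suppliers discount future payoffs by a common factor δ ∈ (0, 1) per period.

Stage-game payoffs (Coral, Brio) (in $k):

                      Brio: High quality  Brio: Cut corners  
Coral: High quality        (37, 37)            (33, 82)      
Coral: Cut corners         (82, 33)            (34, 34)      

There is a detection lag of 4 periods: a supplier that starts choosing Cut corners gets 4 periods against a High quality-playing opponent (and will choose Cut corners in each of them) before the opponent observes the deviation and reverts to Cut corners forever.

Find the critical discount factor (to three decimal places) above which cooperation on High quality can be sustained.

A deviator earns 82 for 4 periods, then 34 forever; cooperating earns 37 forever. Multiplying the IC by (1−δ):
37 ≥ 82(1−δ^4) + 34δ^4, so 48·δ^4 ≥ 45 and δ^4 ≥ 15/16.
δ ≥ (15/16)^(1/4) ≈ 0.984.

0.984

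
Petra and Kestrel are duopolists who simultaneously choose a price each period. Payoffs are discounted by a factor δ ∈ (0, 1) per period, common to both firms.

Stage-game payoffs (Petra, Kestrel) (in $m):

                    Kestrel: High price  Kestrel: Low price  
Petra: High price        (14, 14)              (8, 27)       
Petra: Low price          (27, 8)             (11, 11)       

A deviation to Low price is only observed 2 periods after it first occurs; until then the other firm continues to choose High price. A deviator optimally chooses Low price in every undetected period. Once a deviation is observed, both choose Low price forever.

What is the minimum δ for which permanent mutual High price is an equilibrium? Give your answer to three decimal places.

Deviating for the 2 undetected periods gains 27−14 = 13 per period over cooperation, then loses 14−11 = 3 per period forever once punishment starts.
Gain: 13(1 + δ + … + δ^1); loss: 3·δ^2/(1−δ).
No profitable deviation ⇔ 13(1−δ^2) ≤ 3·δ^2, i.e. δ^2 ≥ 13/(13+3) = 13/16.
Hence δ ≥ (13/16)^(1/2) ≈ 0.901.

0.901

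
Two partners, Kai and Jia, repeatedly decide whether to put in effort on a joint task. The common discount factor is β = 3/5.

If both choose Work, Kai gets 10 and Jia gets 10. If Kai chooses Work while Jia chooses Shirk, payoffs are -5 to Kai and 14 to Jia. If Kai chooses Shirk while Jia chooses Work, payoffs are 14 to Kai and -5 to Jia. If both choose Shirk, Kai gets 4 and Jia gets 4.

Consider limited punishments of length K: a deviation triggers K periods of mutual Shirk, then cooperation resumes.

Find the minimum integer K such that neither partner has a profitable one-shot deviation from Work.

2

No profitable deviation requires (10−4)(β+…+β^K) ≥ 14−10, i.e. β+…+β^K ≥ 2/3 ≈ 0.6667.
With β = 3/5, the partial sums are K=1: 0.6000, K=2: 0.9600.
K = 2 is the first length at which the sum reaches 0.6667.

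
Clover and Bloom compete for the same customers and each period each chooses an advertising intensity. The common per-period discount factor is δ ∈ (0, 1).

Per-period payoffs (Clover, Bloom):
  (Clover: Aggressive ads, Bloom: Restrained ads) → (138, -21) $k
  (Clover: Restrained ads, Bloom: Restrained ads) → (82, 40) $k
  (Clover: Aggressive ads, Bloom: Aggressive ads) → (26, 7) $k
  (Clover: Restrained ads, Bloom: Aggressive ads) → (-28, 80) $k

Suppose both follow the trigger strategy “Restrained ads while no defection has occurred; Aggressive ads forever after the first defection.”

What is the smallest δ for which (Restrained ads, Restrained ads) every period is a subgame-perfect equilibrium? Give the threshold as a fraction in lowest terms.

Clover: cooperation gives 82 each period; deviation gives 138 once then 26 forever.
  82/(1−δ) ≥ 138 + 26δ/(1−δ) ⇒ δ ≥ 56/112 = 1/2.
Bloom: cooperation gives 40 each period; deviation gives 80 once then 7 forever.
  δ ≥ 40/73.
Both must hold, so the binding constraint is Bloom's: δ ≥ 40/73.

40/73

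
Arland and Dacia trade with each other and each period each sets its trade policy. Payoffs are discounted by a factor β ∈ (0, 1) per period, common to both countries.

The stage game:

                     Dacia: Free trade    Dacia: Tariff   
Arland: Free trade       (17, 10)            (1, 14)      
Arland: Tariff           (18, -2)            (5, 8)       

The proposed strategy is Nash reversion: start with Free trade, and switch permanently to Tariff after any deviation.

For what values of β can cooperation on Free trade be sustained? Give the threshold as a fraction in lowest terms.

For Arland: deviation gain 18−17 = 1, per-period punishment loss 17−5 = 12. IC gives β ≥ 1/13.
For Dacia: gain 4, loss 2 per period, so β ≥ 4/6 = 2/3.
The tighter constraint is Dacia's, so cooperation needs β ≥ 2/3.

2/3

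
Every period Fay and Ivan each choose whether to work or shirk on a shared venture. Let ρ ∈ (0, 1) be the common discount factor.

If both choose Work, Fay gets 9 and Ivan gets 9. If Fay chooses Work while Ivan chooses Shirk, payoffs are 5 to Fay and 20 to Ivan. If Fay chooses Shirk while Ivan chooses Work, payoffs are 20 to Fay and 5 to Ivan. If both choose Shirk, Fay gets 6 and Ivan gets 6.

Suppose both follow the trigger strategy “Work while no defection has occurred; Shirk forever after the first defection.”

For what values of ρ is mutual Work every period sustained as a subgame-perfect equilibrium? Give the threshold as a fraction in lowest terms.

One-period gain from deviating is 20 − 9 = 11. The loss is 9 − 6 = 3 in every subsequent period, with present value 3·ρ/(1−ρ).
Deviation is unprofitable when 3·ρ/(1−ρ) ≥ 11, i.e. ρ/(1−ρ) ≥ 11/3.
Equivalently ρ ≥ 11/(11+3) = 11/14.

11/14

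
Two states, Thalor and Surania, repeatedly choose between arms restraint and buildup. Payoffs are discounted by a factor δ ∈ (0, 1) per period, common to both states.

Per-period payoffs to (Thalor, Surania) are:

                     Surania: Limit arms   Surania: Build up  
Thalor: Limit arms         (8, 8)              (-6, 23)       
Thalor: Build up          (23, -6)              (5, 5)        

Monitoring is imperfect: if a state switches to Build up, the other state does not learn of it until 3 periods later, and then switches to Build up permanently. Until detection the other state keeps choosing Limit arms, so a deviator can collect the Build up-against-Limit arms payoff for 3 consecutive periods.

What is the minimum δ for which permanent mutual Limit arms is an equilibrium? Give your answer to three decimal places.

0.941

The best deviation is to choose Build up for all 3 undetected periods, earning 23 each, then 5 forever once detected.
Deviation value: 23(1−δ^3)/(1−δ) + 5δ^3/(1−δ); cooperation value: 8/(1−δ).
IC: 8 ≥ 23(1−δ^3) + 5δ^3 = 23 − 18δ^3.
So δ^3 ≥ 15/18 = 5/6, giving δ ≥ (5/6)^(1/3) ≈ 0.941.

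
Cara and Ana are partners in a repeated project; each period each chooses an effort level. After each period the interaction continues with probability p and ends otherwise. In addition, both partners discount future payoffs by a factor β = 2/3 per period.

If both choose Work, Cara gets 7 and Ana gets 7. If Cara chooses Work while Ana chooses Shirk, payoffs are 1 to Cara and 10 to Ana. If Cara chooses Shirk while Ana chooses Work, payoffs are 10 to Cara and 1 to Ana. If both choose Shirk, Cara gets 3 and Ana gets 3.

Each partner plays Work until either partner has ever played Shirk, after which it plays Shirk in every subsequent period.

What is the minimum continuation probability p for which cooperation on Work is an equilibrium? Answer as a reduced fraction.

With continuation probability p and discount β, the effective per-period discount factor is βp.
Grim-trigger IC: βp ≥ (10−7)/(10−3) = 3/7.
So p ≥ (3/7)/(2/3) = 9/14.

9/14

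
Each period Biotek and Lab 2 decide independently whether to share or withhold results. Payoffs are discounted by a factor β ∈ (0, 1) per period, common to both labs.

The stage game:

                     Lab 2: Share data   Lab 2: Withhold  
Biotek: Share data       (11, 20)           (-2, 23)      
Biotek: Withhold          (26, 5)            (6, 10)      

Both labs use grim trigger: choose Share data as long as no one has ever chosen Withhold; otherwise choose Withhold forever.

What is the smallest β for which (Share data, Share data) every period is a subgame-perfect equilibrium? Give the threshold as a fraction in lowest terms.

3/4

Biotek: cooperation gives 11 each period; deviation gives 26 once then 6 forever.
  11/(1−β) ≥ 26 + 6β/(1−β) ⇒ β ≥ 15/20 = 3/4.
Lab 2: cooperation gives 20 each period; deviation gives 23 once then 10 forever.
  β ≥ 3/13.
Both must hold, so the binding constraint is Biotek's: β ≥ 3/4.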